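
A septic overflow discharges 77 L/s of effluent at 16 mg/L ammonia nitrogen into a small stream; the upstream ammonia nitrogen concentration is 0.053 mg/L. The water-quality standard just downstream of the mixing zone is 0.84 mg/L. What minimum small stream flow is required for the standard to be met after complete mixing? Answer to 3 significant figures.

Set C_mix = 0.84: (Q·0.05300 + 77.00·16.00) / (Q + 77.00) = 0.84
→ Q = 77.00·(16.00 − 0.84)/(0.84 − 0.05300) = 1483 L/s.

1480 L/s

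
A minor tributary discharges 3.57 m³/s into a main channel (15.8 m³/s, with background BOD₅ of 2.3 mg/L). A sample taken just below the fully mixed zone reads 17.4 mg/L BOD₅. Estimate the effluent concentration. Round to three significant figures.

Mass balance: 15.80·2.300 + 3.570·Cₑ = 19.37·17.40
→ Cₑ = (19.37·17.40 − 15.80·2.300) / 3.570 = 84.23 mg/L.

84.2 mg/L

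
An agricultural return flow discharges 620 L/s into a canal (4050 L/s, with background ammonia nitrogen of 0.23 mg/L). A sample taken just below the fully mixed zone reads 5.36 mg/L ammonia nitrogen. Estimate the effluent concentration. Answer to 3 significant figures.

38.9 mg/L

Mass balance: 4050·0.2300 + 620.0·Cₑ = 4670·5.360
→ Cₑ = (4670·5.360 − 4050·0.2300) / 620.0 = 38.87 mg/L.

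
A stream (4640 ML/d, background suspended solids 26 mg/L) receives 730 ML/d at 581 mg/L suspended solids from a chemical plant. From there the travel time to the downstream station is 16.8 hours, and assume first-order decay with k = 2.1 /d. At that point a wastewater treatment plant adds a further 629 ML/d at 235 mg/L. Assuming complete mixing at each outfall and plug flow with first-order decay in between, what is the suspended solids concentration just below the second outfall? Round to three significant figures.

45.5 mg/L

Mixed concentration C = ΣQC/ΣQ = (4640·26.00 + 730.0·581.0) / 5370 = 544800/5370 = 101.4 mg/L; combined flow 5370 ML/d.
First-order decay: C = 101.4·exp(−k·t) = 101.4·0.2299 = 23.33 mg/L.
At the second outfall, C = (5370·23.33 + 629.0·235.0) / (5370 + 629.0) = 45.52 mg/L.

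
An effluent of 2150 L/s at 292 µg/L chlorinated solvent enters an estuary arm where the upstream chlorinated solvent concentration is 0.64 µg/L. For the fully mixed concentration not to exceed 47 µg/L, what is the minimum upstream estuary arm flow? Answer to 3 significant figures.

11400 L/s

Set C_mix = 47: (Q·0.6400 + 2150·292.0) / (Q + 2150) = 47
→ Q = 2150·(292.0 − 47)/(47 − 0.6400) = 11360 L/s.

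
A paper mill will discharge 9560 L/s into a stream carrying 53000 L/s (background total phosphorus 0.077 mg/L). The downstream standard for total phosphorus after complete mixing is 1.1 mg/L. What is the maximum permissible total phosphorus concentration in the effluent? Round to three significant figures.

At the limit, (Qr·Cr + Qe·Cₑ)/(Qr + Qe) = 1.1:
Cₑ = (62560·1.1 − 53000·0.07700) / 9560 = 6.771 mg/L.

6.77 mg/L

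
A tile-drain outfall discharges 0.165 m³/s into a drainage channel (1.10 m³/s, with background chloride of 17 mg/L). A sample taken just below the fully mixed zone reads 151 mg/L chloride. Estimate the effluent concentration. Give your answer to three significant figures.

1040 mg/L

Mass balance: 1.100·17.00 + 0.1650·Cₑ = 1.265·151.0
→ Cₑ = (1.265·151.0 − 1.100·17.00) / 0.1650 = 1044 mg/L.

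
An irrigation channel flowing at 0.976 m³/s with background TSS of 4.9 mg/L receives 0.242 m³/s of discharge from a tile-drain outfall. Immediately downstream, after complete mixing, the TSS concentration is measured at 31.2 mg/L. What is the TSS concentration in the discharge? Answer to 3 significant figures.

Mass balance: 0.9760·4.900 + 0.2420·Cₑ = 1.218·31.20
→ Cₑ = (1.218·31.20 − 0.9760·4.900) / 0.2420 = 137.3 mg/L.

137 mg/L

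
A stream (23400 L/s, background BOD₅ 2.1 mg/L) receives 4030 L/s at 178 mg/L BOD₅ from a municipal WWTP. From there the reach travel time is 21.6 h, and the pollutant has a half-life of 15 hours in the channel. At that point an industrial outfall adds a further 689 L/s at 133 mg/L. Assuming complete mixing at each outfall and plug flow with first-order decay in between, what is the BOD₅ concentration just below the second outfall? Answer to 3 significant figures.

13.3 mg/L

Mixed concentration C = ΣQC/ΣQ = (23400·2.100 + 4030·178.0) / 27430 = 766500/27430 = 27.94 mg/L; combined flow 27430 L/s.
Half-life 15 h → k = ln 2 / 15 = 0.04621 h⁻¹ = 1.109 d⁻¹.
First-order decay: C = 27.94·exp(−k·t) = 27.94·0.3686 = 10.30 mg/L.
At the second outfall, C = (27430·10.30 + 689.0·133.0) / (27430 + 689.0) = 13.31 mg/L.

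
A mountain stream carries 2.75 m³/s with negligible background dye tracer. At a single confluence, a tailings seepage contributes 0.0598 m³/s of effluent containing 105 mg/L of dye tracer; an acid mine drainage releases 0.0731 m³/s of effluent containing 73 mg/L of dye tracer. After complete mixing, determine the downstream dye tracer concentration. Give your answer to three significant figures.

Mixed concentration C = ΣQC/ΣQ = (2.750·0 + 0.05980·105.0 + 0.07310·73.00) / 2.883 = 11.62/2.883 = 4.029 mg/L.

4.03 mg/L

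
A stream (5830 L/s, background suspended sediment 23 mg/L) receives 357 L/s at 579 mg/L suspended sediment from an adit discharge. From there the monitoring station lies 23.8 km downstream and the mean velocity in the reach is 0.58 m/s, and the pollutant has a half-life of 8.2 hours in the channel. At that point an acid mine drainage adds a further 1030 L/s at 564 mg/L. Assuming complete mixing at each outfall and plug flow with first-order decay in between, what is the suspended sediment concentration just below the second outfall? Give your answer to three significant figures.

98.5 mg/L

Mixed concentration C = ΣQC/ΣQ = (5830·23.00 + 357.0·579.0) / 6187 = 340800/6187 = 55.08 mg/L; combined flow 6187 L/s.
Travel time t = 23.8·1000 / 0.58 = 41030 s = 11.40 h.
Half-life 8.2 h → k = ln 2 / 8.2 = 0.08453 h⁻¹ = 2.029 d⁻¹.
Decay over the reach: 55.08·exp(−kt) = 55.08·0.3815 = 21.02 mg/L.
Second outfall: C = (6187·21.02 + 1030·564.0)/7217 = 98.51 mg/L.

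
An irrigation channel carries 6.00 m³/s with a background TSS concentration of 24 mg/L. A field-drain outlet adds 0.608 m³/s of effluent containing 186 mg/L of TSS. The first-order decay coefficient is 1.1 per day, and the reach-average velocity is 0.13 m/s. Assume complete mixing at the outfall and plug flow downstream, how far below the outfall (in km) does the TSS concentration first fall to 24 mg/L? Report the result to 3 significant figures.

4.93 km

Flow-weighted average: C = (6.000·24.00 + 0.6080·186.0) / 6.608 = 257.1/6.608 = 38.91 mg/L.
Set 38.91·exp(−k·t) = 24 → t = ln(38.91/24)/k = 37940 s = 10.54 h.
Distance = v·t = 0.13·37940 = 4933 m = 4.933 km.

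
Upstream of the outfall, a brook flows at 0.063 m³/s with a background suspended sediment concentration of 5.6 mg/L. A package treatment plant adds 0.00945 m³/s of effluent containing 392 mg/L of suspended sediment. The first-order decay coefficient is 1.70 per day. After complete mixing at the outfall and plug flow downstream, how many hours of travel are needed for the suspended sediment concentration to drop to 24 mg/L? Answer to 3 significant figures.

12.0 h

Conservation of mass: C = (0.06300·5.600 + 0.009450·392.0) / 0.07245 = 4.057/0.07245 = 56.00 mg/L.
56.00·exp(−k·t) = 24 → t = ln(56.00/24)/k = 43060 s = 11.96 h.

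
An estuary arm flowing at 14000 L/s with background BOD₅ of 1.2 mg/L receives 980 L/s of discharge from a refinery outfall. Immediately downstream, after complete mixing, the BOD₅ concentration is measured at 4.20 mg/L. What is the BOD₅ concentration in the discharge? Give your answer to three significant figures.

47.1 mg/L

Mass balance: 14000·1.200 + 980.0·Cₑ = 14980·4.200
→ Cₑ = (14980·4.200 − 14000·1.200) / 980.0 = 47.06 mg/L.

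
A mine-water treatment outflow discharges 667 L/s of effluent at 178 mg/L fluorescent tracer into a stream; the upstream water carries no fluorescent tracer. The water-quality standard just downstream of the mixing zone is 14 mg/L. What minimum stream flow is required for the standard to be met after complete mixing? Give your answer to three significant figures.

Set C_mix = 14: (Q·0 + 667.0·178.0) / (Q + 667.0) = 14
→ Q = 667.0·(178.0 − 14)/(14 − 0) = 7813 L/s.

7810 L/s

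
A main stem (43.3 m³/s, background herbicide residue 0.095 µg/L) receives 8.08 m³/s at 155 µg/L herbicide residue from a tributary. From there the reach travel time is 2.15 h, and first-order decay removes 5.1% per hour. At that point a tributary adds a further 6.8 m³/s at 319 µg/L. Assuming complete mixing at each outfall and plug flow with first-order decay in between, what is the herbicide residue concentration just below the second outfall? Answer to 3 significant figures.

56.6 µg/L

After mixing, C = (43.30·0.09500 + 8.080·155.0) / 51.38 = 1257/51.38 = 24.46 µg/L; combined flow 51.38 m³/s.
5.1%/h lost → k = −ln(1 − 0.051) = 0.05235 h⁻¹.
Applying C = C₀e^(−kt): 24.46 × 0.8936 = 21.85 µg/L.
Second outfall: C = (51.38·21.85 + 6.800·319.0)/58.18 = 56.58 µg/L.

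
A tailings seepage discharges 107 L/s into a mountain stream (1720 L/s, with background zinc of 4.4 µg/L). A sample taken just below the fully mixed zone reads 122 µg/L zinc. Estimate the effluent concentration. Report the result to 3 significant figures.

Mass balance: 1720·4.400 + 107.0·Cₑ = 1827·122.0
→ Cₑ = (1827·122.0 − 1720·4.400) / 107.0 = 2012 µg/L.

2010 µg/L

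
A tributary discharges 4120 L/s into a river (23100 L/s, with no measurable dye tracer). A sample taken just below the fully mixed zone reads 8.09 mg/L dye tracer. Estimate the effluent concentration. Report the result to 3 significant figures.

53.4 mg/L

Mass balance: 23100·0 + 4120·Cₑ = 27220·8.090
→ Cₑ = (27220·8.090 − 23100·0) / 4120 = 53.45 mg/L.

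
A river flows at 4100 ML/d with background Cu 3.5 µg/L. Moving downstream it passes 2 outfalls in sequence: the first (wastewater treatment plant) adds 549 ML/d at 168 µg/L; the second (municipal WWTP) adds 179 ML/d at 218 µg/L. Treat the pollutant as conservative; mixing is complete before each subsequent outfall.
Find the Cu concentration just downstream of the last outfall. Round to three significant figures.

After outfall 1: Q = 4100 + 549.0 = 4649 ML/d; C = (4100·3.500 + 549.0·168.0)/4649 = 22.93 µg/L.
After outfall 2: Q = 4649 + 179.0 = 4828 ML/d; C = (4649·22.93 + 179.0·218.0)/4828 = 30.16 µg/L.

30.2 µg/L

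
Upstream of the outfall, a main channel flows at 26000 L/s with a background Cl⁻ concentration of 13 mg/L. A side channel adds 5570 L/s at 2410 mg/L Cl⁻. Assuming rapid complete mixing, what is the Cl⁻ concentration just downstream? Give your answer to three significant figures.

Mixed concentration C = ΣQC/ΣQ = (26000·13.00 + 5570·2410) / 31570 = 13760000/31570 = 435.9 mg/L.

436 mg/L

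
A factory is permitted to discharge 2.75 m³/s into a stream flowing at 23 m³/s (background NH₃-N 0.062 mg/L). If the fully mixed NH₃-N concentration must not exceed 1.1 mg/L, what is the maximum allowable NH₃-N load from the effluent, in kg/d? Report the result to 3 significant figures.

2320 kg/d

Mass balance at the limit: 23.00·0.06200 + 2.750·Cₑ = 25.75·1.1 → Cₑ = 9.781 mg/L.
Load = 2.750 m³/s × 9.781 g/m³ × 86 400 s/d = 2324 kg/d.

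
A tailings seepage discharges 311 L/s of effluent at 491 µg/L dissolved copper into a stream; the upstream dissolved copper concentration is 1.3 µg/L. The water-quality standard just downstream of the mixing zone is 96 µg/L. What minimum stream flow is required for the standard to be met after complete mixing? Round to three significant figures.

1300 L/s

Set C_mix = 96: (Q·1.300 + 311.0·491.0) / (Q + 311.0) = 96
→ Q = 311.0·(491.0 − 96)/(96 − 1.300) = 1297 L/s.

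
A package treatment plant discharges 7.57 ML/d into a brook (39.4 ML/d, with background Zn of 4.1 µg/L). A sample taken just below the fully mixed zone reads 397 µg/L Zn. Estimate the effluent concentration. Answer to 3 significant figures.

2440 µg/L

Mass balance: 39.40·4.100 + 7.570·Cₑ = 46.97·397.0
→ Cₑ = (46.97·397.0 − 39.40·4.100) / 7.570 = 2442 µg/L.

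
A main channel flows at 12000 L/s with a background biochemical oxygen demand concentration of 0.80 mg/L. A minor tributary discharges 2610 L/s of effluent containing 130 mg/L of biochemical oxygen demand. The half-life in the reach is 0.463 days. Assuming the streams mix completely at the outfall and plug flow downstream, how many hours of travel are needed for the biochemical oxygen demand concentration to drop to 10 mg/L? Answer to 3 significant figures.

Mixed concentration C = ΣQC/ΣQ = (12000·0.8000 + 2610·130.0) / 14610 = 348900/14610 = 23.88 mg/L.
Half-life 0.463 d → k = ln 2 / 0.463 = 1.497 d⁻¹.
23.88·exp(−k·t) = 10 → t = ln(23.88/10)/k = 50240 s = 13.96 h.

14.0 h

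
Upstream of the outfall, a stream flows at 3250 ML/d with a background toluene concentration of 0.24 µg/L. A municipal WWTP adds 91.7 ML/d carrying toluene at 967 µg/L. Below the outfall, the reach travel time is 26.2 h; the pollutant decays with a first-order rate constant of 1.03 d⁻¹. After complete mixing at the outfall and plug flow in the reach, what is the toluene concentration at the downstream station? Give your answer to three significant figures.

8.70 µg/L

Conservation of mass: C = (3250·0.2400 + 91.70·967.0) / 3342 = 89450/3342 = 26.77 µg/L.
Decay over the reach: 26.77·exp(−kt) = 26.77·0.3248 = 8.696 µg/L.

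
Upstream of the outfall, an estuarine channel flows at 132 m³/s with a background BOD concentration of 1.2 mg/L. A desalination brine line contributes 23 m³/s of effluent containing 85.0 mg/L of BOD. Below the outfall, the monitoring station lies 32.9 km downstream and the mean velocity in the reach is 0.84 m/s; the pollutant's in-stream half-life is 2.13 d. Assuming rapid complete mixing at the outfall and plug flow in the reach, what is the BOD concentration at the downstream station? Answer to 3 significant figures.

11.8 mg/L

Flow-weighted average: C = (132.0·1.200 + 23.00·85.00) / 155.0 = 2113/155.0 = 13.63 mg/L.
Travel time t = 32.9·1000 / 0.84 = 39170 s = 10.88 h.
Half-life 2.13 d → k = ln 2 / 2.13 = 0.3254 d⁻¹.
First-order decay: C = 13.63·exp(−k·t) = 13.63·0.8628 = 11.76 mg/L.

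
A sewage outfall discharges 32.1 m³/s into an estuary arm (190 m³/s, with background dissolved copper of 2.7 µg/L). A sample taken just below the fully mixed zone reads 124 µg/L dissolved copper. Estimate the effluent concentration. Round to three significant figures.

842 µg/L

Mass balance: 190.0·2.700 + 32.10·Cₑ = 222.1·124.0
→ Cₑ = (222.1·124.0 − 190.0·2.700) / 32.10 = 842.0 µg/L.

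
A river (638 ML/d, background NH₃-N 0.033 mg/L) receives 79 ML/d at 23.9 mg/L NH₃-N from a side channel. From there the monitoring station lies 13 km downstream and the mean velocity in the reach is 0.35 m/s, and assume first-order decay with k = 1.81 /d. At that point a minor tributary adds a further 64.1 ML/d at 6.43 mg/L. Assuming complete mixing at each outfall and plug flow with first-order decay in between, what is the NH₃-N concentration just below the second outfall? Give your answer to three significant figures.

1.65 mg/L

After mixing, C = (638.0·0.03300 + 79.00·23.90) / 717.0 = 1909/717.0 = 2.663 mg/L; combined flow 717.0 ML/d.
Travel time t = 13·1000 / 0.35 = 37140 s = 10.32 h.
After decay, C = 2.663 × e^(−kt) = 2.663 × 0.4593 = 1.223 mg/L.
At the second outfall, C = (717.0·1.223 + 64.10·6.430) / (717.0 + 64.10) = 1.650 mg/L.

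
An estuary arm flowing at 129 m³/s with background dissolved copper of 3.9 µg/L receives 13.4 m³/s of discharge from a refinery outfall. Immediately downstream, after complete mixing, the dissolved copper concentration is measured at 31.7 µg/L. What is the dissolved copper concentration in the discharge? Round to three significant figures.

Mass balance: 129.0·3.900 + 13.40·Cₑ = 142.4·31.70
→ Cₑ = (142.4·31.70 − 129.0·3.900) / 13.40 = 299.3 µg/L.

299 µg/L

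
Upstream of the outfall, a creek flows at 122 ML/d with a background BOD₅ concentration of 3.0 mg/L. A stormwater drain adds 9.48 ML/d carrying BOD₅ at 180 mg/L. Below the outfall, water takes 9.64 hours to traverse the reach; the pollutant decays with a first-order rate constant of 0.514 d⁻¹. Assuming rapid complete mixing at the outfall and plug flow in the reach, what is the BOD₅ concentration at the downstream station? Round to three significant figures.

12.8 mg/L

Mass balance: C = (122.0·3.000 + 9.480·180.0) / 131.5 = 2072/131.5 = 15.76 mg/L.
Decay over the reach: 15.76·exp(−kt) = 15.76·0.8135 = 12.82 mg/L.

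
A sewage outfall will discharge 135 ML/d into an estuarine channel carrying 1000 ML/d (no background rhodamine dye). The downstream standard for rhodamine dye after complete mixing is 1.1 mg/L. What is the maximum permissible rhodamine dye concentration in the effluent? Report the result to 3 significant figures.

At the limit, (Qr·Cr + Qe·Cₑ)/(Qr + Qe) = 1.1:
Cₑ = (1135·1.1 − 1000·0) / 135.0 = 9.248 mg/L.

9.25 mg/L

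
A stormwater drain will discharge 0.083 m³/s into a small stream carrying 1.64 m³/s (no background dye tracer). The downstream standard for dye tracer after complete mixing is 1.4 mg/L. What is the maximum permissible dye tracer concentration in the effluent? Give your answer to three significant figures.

At the limit, (Qr·Cr + Qe·Cₑ)/(Qr + Qe) = 1.4:
Cₑ = (1.723·1.4 − 1.640·0) / 0.08300 = 29.06 mg/L.

29.1 mg/L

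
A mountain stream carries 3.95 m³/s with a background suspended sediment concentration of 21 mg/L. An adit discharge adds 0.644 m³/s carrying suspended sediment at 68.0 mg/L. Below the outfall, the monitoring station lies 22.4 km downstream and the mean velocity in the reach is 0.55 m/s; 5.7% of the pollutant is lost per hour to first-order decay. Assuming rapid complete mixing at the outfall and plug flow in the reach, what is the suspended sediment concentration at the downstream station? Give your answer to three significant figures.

14.2 mg/L

Flow-weighted average: C = (3.950·21.00 + 0.6440·68.00) / 4.594 = 126.7/4.594 = 27.59 mg/L.
Travel time t = 22.4·1000 / 0.55 = 40730 s = 11.31 h.
5.7%/h lost → k = −ln(1 − 0.057) = 0.05869 h⁻¹.
Applying C = C₀e^(−kt): 27.59 × 0.5148 = 14.20 mg/L.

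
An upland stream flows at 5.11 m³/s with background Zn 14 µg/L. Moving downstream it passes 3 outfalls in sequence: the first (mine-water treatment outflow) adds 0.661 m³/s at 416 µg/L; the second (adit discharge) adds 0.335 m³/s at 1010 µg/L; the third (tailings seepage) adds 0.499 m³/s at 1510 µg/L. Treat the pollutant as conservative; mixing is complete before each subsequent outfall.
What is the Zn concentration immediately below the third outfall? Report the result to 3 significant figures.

Below outfall 1: Q → 5.771 m³/s, C = (5.110·14.00 + 0.6610·416.0)/5.771 = 60.04 µg/L.
Below outfall 2: Q → 6.106 m³/s, C = (5.771·60.04 + 0.3350·1010)/6.106 = 112.2 µg/L.
Below outfall 3: Q → 6.605 m³/s, C = (6.106·112.2 + 0.4990·1510)/6.605 = 217.8 µg/L.

218 µg/L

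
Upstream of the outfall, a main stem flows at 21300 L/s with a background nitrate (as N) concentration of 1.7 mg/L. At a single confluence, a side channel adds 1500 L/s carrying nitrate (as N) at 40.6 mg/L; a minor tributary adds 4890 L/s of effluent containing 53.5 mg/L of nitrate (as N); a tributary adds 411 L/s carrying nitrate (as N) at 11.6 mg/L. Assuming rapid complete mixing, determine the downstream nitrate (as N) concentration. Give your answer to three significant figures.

Mixed concentration C = ΣQC/ΣQ = (21300·1.700 + 1500·40.60 + 4890·53.50 + 411.0·11.60) / 28100 = 363500/28100 = 12.94 mg/L.

12.9 mg/L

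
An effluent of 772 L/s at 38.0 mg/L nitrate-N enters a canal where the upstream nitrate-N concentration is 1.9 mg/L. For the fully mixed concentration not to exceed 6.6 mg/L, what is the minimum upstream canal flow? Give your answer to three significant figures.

5160 L/s

Set C_mix = 6.6: (Q·1.900 + 772.0·38.00) / (Q + 772.0) = 6.6
→ Q = 772.0·(38.00 − 6.6)/(6.6 − 1.900) = 5158 L/s.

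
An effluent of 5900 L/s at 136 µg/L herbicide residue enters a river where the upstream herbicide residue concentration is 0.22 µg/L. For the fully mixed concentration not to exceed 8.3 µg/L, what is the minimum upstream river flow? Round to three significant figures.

Set C_mix = 8.3: (Q·0.2200 + 5900·136.0) / (Q + 5900) = 8.3
→ Q = 5900·(136.0 − 8.3)/(8.3 − 0.2200) = 93250 L/s.

93200 L/s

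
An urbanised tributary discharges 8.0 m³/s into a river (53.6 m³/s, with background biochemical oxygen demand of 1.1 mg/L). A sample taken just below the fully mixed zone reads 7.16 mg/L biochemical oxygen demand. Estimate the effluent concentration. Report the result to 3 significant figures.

Mass balance: 53.60·1.100 + 8.000·Cₑ = 61.60·7.160
→ Cₑ = (61.60·7.160 − 53.60·1.100) / 8.000 = 47.76 mg/L.

47.8 mg/L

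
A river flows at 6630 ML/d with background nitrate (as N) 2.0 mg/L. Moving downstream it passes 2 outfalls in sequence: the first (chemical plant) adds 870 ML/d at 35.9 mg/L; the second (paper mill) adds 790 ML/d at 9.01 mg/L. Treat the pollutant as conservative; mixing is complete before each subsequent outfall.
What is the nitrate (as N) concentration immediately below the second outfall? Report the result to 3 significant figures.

Outfall 1: combined Q = 7500 ML/d; C = (6630·2.000 + 870.0·35.90)/7500 = 5.932 mg/L.
Outfall 2: combined Q = 8290 ML/d; C = (7500·5.932 + 790.0·9.010)/8290 = 6.226 mg/L.

6.23 mg/L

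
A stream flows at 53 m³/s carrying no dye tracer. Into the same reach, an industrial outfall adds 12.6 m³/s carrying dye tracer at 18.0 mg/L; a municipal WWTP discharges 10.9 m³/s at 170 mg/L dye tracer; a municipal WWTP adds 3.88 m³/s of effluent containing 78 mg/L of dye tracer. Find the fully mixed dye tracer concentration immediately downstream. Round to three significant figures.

Mass balance: C = (53.00·0 + 12.60·18.00 + 10.90·170.0 + 3.880·78.00) / 80.38 = 2382/80.38 = 29.64 mg/L.

29.6 mg/L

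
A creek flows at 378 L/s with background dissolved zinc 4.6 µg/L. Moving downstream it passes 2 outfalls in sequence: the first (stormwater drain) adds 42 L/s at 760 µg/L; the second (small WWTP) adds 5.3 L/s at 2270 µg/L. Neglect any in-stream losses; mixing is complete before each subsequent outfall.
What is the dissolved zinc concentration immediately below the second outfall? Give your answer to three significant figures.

107 µg/L

After outfall 1: Q = 378.0 + 42.00 = 420.0 L/s; C = (378.0·4.600 + 42.00·760.0)/420.0 = 80.14 µg/L.
After outfall 2: Q = 420.0 + 5.300 = 425.3 L/s; C = (420.0·80.14 + 5.300·2270)/425.3 = 107.4 µg/L.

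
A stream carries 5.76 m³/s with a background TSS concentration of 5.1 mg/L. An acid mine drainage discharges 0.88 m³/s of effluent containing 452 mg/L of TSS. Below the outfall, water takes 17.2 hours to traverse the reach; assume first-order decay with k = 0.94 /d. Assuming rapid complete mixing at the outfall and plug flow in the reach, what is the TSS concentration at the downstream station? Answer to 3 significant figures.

32.8 mg/L

Mixed concentration C = ΣQC/ΣQ = (5.760·5.100 + 0.8800·452.0) / 6.640 = 427.1/6.640 = 64.33 mg/L.
Decay over the reach: 64.33·exp(−kt) = 64.33·0.5098 = 32.80 mg/L.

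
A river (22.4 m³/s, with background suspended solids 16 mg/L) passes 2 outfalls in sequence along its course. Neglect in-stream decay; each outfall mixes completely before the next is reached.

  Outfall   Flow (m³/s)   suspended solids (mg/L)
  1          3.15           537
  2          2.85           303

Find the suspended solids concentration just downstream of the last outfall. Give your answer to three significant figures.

Outfall 1: combined Q = 25.55 m³/s; C = (22.40·16.00 + 3.150·537.0)/25.55 = 80.23 mg/L.
Outfall 2: combined Q = 28.40 m³/s; C = (25.55·80.23 + 2.850·303.0)/28.40 = 102.6 mg/L.

103 mg/L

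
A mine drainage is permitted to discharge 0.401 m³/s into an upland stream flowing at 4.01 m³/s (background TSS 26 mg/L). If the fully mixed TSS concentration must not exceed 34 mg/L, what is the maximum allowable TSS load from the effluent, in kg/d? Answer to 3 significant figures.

Mass balance at the limit: 4.010·26.00 + 0.4010·Cₑ = 4.411·34 → Cₑ = 114.0 mg/L.
Load = 0.4010 m³/s × 114.0 g/m³ × 86 400 s/d = 3950 kg/d.

3950 kg/d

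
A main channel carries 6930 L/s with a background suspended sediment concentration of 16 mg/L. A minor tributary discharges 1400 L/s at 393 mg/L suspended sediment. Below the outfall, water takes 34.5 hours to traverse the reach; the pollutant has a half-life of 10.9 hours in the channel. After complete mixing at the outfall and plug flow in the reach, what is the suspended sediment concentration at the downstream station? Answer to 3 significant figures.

8.85 mg/L

Conservation of mass: C = (6930·16.00 + 1400·393.0) / 8330 = 661100/8330 = 79.36 mg/L.
Half-life 10.9 h → k = ln 2 / 10.9 = 0.06359 h⁻¹ = 1.526 d⁻¹.
First-order decay: C = 79.36·exp(−k·t) = 79.36·0.1115 = 8.847 mg/L.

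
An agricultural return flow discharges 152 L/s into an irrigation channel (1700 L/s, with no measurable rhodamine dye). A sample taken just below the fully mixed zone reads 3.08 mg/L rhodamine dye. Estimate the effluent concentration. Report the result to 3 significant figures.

Mass balance: 1700·0 + 152.0·Cₑ = 1852·3.080
→ Cₑ = (1852·3.080 − 1700·0) / 152.0 = 37.53 mg/L.

37.5 mg/L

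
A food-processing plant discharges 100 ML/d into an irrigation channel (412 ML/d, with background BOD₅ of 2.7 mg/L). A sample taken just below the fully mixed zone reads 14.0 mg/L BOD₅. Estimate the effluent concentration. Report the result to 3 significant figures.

60.6 mg/L

Mass balance: 412.0·2.700 + 100.0·Cₑ = 512.0·14.00
→ Cₑ = (512.0·14.00 − 412.0·2.700) / 100.0 = 60.56 mg/L.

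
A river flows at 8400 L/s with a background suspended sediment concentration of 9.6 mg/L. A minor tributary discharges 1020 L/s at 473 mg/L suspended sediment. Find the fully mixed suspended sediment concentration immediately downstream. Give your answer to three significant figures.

Mixed concentration C = ΣQC/ΣQ = (8400·9.600 + 1020·473.0) / 9420 = 563100/9420 = 59.78 mg/L.

59.8 mg/L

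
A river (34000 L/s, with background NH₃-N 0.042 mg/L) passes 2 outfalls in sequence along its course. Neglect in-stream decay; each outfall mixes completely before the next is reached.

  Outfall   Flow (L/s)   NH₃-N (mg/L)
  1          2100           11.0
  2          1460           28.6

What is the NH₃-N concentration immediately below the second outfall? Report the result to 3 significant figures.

1.76 mg/L

After outfall 1: Q = 34000 + 2100 = 36100 L/s; C = (34000·0.04200 + 2100·11.00)/36100 = 0.6794 mg/L.
After outfall 2: Q = 36100 + 1460 = 37560 L/s; C = (36100·0.6794 + 1460·28.60)/37560 = 1.765 mg/L.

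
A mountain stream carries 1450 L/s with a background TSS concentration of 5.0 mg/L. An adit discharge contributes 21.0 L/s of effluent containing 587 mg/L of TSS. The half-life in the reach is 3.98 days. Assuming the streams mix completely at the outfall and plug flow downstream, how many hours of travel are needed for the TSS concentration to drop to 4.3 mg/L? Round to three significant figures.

Conservation of mass: C = (1450·5.000 + 21.00·587.0) / 1471 = 19580/1471 = 13.31 mg/L.
Half-life 3.98 d → k = ln 2 / 3.98 = 0.1742 d⁻¹.
13.31·exp(−k·t) = 4.3 → t = ln(13.31/4.3)/k = 560500 s = 155.7 h.

156 h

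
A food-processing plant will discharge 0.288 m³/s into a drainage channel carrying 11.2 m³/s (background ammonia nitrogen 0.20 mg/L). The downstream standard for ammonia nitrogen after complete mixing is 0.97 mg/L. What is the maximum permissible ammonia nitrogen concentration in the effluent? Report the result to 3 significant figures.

At the limit, (Qr·Cr + Qe·Cₑ)/(Qr + Qe) = 0.97:
Cₑ = (11.49·0.97 − 11.20·0.2000) / 0.2880 = 30.91 mg/L.

30.9 mg/L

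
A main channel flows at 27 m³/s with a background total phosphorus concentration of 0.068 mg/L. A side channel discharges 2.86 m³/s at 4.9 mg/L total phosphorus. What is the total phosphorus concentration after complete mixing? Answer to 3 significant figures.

Mass balance: C = (27.00·0.06800 + 2.860·4.900) / 29.86 = 15.85/29.86 = 0.5308 mg/L.

0.531 mg/L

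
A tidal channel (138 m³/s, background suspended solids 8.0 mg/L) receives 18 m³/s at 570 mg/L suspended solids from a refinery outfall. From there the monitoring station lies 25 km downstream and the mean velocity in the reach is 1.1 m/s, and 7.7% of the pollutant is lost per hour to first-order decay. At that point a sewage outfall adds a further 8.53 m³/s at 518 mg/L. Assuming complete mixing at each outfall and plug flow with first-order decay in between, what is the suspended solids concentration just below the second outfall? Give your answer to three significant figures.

68.5 mg/L

Flow-weighted average: C = (138.0·8.000 + 18.00·570.0) / 156.0 = 11360/156.0 = 72.85 mg/L; combined flow 156.0 m³/s.
Travel time t = 25·1000 / 1.1 = 22730 s = 6.313 h.
7.7%/h lost → k = −ln(1 − 0.077) = 0.08013 h⁻¹.
After decay, C = 72.85 × e^(−kt) = 72.85 × 0.6030 = 43.93 mg/L.
At the second outfall, C = (156.0·43.93 + 8.530·518.0) / (156.0 + 8.530) = 68.50 mg/L.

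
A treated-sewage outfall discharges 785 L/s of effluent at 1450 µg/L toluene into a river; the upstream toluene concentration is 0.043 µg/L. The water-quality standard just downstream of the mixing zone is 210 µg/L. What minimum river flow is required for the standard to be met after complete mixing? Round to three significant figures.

Set C_mix = 210: (Q·0.04300 + 785.0·1450) / (Q + 785.0) = 210
→ Q = 785.0·(1450 − 210)/(210 − 0.04300) = 4636 L/s.

4640 L/s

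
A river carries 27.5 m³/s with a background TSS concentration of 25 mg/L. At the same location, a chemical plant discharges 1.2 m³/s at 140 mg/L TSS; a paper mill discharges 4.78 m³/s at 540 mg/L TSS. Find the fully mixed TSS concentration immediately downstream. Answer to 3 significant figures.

103 mg/L

After mixing, C = (27.50·25.00 + 1.200·140.0 + 4.780·540.0) / 33.48 = 3437/33.48 = 102.6 mg/L.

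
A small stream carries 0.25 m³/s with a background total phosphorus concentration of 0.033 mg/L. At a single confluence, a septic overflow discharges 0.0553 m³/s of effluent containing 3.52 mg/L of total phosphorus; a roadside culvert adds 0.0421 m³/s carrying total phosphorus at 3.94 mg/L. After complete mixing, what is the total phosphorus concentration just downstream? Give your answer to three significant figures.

1.06 mg/L

Mass balance: C = (0.2500·0.03300 + 0.05530·3.520 + 0.04210·3.940) / 0.3474 = 0.3688/0.3474 = 1.062 mg/L.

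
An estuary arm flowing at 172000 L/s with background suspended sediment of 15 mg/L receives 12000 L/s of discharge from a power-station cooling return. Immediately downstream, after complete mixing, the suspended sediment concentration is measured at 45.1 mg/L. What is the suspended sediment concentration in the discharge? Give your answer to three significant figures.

477 mg/L

Mass balance: 172000·15.00 + 12000·Cₑ = 184000·45.10
→ Cₑ = (184000·45.10 − 172000·15.00) / 12000 = 476.5 mg/L.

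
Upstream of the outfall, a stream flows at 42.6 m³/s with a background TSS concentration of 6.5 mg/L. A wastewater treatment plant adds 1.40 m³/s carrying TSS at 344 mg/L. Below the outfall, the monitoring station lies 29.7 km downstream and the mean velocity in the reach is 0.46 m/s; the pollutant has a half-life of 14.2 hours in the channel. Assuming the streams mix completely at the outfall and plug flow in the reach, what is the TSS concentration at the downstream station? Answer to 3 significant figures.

7.18 mg/L

Mass balance: C = (42.60·6.500 + 1.400·344.0) / 44.00 = 758.5/44.00 = 17.24 mg/L.
Travel time t = 29.7·1000 / 0.46 = 64570 s = 17.93 h.
Half-life 14.2 h → k = ln 2 / 14.2 = 0.04881 h⁻¹ = 1.172 d⁻¹.
First-order decay: C = 17.24·exp(−k·t) = 17.24·0.4167 = 7.183 mg/L.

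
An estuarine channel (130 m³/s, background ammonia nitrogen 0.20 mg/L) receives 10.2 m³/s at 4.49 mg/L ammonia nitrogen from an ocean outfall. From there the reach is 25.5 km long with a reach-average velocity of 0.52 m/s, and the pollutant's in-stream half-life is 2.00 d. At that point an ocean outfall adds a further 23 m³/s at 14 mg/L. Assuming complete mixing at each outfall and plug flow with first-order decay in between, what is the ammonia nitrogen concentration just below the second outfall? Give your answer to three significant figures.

2.33 mg/L

After mixing, C = (130.0·0.2000 + 10.20·4.490) / 140.2 = 71.80/140.2 = 0.5121 mg/L; combined flow 140.2 m³/s.
Travel time t = 25.5·1000 / 0.52 = 49040 s = 13.62 h.
Half-life 2.00 d → k = ln 2 / 2.00 = 0.3466 d⁻¹.
Decay over the reach: 0.5121·exp(−kt) = 0.5121·0.8214 = 0.4207 mg/L.
Second outfall: C = (140.2·0.4207 + 23.00·14.00)/163.2 = 2.334 mg/L.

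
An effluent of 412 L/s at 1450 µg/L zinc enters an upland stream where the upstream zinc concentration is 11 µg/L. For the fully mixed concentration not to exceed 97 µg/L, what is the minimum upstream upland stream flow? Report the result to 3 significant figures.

6480 L/s

Set C_mix = 97: (Q·11.00 + 412.0·1450) / (Q + 412.0) = 97
→ Q = 412.0·(1450 − 97)/(97 − 11.00) = 6482 L/s.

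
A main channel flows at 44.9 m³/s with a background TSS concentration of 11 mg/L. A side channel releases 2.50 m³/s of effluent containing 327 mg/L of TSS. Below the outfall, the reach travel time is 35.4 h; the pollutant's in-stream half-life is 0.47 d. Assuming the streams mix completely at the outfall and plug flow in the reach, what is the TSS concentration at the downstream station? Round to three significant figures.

3.14 mg/L

Flow-weighted average: C = (44.90·11.00 + 2.500·327.0) / 47.40 = 1311/47.40 = 27.67 mg/L.
Half-life 0.47 d → k = ln 2 / 0.47 = 1.475 d⁻¹.
First-order decay: C = 27.67·exp(−k·t) = 27.67·0.1136 = 3.142 mg/L.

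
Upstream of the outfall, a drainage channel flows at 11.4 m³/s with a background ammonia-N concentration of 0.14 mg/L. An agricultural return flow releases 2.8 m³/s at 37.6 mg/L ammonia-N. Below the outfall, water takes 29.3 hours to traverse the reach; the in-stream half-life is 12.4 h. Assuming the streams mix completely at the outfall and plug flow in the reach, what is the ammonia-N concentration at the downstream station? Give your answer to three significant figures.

1.46 mg/L

Flow-weighted average: C = (11.40·0.1400 + 2.800·37.60) / 14.20 = 106.9/14.20 = 7.526 mg/L.
Half-life 12.4 h → k = ln 2 / 12.4 = 0.05590 h⁻¹ = 1.342 d⁻¹.
Decay over the reach: 7.526·exp(−kt) = 7.526·0.1944 = 1.463 mg/L.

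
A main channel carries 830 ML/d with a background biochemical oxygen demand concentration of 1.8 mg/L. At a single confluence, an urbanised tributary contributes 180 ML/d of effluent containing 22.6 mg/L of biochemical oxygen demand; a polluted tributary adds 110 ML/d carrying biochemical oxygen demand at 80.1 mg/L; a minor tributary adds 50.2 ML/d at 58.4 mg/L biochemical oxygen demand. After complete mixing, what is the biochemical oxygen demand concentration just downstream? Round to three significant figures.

Mixed concentration C = ΣQC/ΣQ = (830.0·1.800 + 180.0·22.60 + 110.0·80.10 + 50.20·58.40) / 1170 = 17300/1170 = 14.79 mg/L.

14.8 mg/L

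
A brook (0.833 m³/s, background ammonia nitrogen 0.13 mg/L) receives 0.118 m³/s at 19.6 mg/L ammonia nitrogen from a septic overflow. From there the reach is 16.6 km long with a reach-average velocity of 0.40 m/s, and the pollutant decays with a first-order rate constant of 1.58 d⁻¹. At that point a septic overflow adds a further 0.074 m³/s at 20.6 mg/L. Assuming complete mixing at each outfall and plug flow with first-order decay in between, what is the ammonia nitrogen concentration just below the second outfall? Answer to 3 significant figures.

Mixed concentration C = ΣQC/ΣQ = (0.8330·0.1300 + 0.1180·19.60) / 0.9510 = 2.421/0.9510 = 2.546 mg/L; combined flow 0.9510 m³/s.
Travel time t = 16.6·1000 / 0.40 = 41500 s = 11.53 h.
First-order decay: C = 2.546·exp(−k·t) = 2.546·0.4682 = 1.192 mg/L.
Second outfall: C = (0.9510·1.192 + 0.07400·20.60)/1.025 = 2.593 mg/L.

2.59 mg/L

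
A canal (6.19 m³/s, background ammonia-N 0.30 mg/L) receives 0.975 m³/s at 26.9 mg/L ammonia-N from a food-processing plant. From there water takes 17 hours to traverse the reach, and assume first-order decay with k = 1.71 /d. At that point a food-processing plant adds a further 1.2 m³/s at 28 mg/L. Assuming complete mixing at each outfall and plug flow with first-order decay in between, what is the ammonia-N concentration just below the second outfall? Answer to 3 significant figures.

5.02 mg/L

Mass balance: C = (6.190·0.3000 + 0.9750·26.90) / 7.165 = 28.08/7.165 = 3.920 mg/L; combined flow 7.165 m³/s.
First-order decay: C = 3.920·exp(−k·t) = 3.920·0.2978 = 1.167 mg/L.
Second outfall: C = (7.165·1.167 + 1.200·28.00)/8.365 = 5.017 mg/L.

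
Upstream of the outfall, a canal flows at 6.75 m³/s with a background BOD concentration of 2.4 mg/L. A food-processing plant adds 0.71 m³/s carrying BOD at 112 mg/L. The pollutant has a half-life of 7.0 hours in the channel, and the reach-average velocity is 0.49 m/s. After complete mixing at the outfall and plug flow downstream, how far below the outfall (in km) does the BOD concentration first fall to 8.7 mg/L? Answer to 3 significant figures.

6.92 km

Flow-weighted average: C = (6.750·2.400 + 0.7100·112.0) / 7.460 = 95.72/7.460 = 12.83 mg/L.
Half-life 7.0 h → k = ln 2 / 7.0 = 0.09902 h⁻¹ = 2.377 d⁻¹.
Set 12.83·exp(−k·t) = 8.7 → t = ln(12.83/8.7)/k = 14130 s = 3.924 h.
Distance = v·t = 0.49·14130 = 6922 m = 6.922 km.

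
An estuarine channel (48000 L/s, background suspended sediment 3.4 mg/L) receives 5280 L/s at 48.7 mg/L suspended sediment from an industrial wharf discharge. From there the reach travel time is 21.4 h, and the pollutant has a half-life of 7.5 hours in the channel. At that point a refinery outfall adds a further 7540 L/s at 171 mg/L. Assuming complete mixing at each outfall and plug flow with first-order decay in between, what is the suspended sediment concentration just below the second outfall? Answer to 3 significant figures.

Mixed concentration C = ΣQC/ΣQ = (48000·3.400 + 5280·48.70) / 53280 = 420300/53280 = 7.889 mg/L; combined flow 53280 L/s.
Half-life 7.5 h → k = ln 2 / 7.5 = 0.09242 h⁻¹ = 2.218 d⁻¹.
Applying C = C₀e^(−kt): 7.889 × 0.1384 = 1.092 mg/L.
Second outfall: C = (53280·1.092 + 7540·171.0)/60820 = 22.16 mg/L.

22.2 mg/L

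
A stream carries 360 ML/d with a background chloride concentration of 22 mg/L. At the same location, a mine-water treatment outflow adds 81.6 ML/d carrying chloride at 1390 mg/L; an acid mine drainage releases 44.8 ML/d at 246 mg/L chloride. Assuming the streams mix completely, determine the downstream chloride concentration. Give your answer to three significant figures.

Flow-weighted average: C = (360.0·22.00 + 81.60·1390 + 44.80·246.0) / 486.4 = 132400/486.4 = 272.1 mg/L.

272 mg/L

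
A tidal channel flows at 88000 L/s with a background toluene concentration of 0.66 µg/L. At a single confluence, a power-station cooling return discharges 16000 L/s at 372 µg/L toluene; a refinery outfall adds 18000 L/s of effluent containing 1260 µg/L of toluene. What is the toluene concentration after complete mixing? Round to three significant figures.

235 µg/L

Mass balance: C = (88000·0.6600 + 16000·372.0 + 18000·1260) / 122000 = 28690000/122000 = 235.2 µg/L.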